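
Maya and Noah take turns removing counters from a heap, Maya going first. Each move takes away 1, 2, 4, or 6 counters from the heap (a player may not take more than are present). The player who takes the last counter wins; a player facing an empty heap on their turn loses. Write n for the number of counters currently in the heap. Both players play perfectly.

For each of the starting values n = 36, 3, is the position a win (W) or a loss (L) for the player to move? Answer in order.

Work bottom-up. With no move the player to move loses. Otherwise the position is W if at least one move leads to an L position for the opponent, and L if every move leads to a W.
n=0: no move → L
n=1: W (go to 0, an L position)
n=2: W (go to 0, an L position)
n=3: L (options 2(W), 1(W) are all W)
n=4: W (go to 3, an L position)
n=5: W (go to 3, an L position)
n=6: W (go to 0, an L position)
n=7: W (go to 3, an L position)
n=8: L (options 7(W), 6(W), 4(W), 2(W) are all W)
n=9: W (go to 8, an L position)
n=10: W (go to 8, an L position)
n=11: L (options 10(W), 9(W), 7(W), 5(W) are all W)
n=12: W (go to 11, an L position)
n=13: W (go to 11, an L position)
n=14: W (go to 8, an L position)
n=15: W (go to 11, an L position)
n=16: L (options 15(W), 14(W), 12(W), 10(W) are all W)
n=17: W (go to 16, an L position)
n=18: W (go to 16, an L position)
n=19: L (options 18(W), 17(W), 15(W), 13(W) are all W)
n=20: W (go to 19, an L position)
n=21: W (go to 19, an L position)
n=22: W (go to 16, an L position)
n=23: W (go to 19, an L position)
n=24: L (options 23(W), 22(W), 20(W), 18(W) are all W)
n=25: W (go to 24, an L position)
n=26: W (go to 24, an L position)
n=27: L (options 26(W), 25(W), 23(W), 21(W) are all W)
n=28: W (go to 27, an L position)
n=29: W (go to 27, an L position)
n=30: W (go to 24, an L position)
n=31: W (go to 27, an L position)
n=32: L (options 31(W), 30(W), 28(W), 26(W) are all W)
n=33: W (go to 32, an L position)
n=34: W (go to 32, an L position)
n=35: L (options 34(W), 33(W), 31(W), 29(W) are all W)
n=36: W (go to 35, an L position)

36: W, 3: L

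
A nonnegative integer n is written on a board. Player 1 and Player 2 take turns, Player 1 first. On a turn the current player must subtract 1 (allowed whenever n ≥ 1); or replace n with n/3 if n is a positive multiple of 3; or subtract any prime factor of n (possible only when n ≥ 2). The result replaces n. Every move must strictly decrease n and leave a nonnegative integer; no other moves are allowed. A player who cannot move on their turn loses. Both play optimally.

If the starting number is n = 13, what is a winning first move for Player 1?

Move to 0.

Compute win/loss labels from the base case upward. A position with no move is L. Any other position is W if it can reach an L in one move, else L.
n=0: no move → L
n=1: W (go to 0, an L position)
n=2: W (go to 0, an L position)
n=3: W (go to 0, an L position)
n=4: L (options 2(W), 3(W) are all W)
n=5: W (go to 0, an L position)
n=6: W (go to 4, an L position)
n=7: W (go to 0, an L position)
n=8: L (options 6(W), 7(W) are all W)
n=9: W (go to 8, an L position)
n=10: W (go to 8, an L position)
n=11: W (go to 0, an L position)
n=12: W (go to 4, an L position)
n=13: W (go to 0, an L position)
From 13, the L positions reachable in one move are: 0.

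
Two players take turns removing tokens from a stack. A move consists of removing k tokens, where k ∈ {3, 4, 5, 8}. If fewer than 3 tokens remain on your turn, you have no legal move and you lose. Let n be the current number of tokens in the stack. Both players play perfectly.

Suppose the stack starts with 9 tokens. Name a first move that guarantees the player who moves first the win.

Classify positions by backward induction: terminal positions (no move available) are L. From any other position, the mover wins iff some move reaches an L.
n=0: no move → L
n=1: no move → L
n=2: no move → L
n=3: can move to 0, which is L ⇒ W
n=4: can move to 1, which is L ⇒ W
n=5: can move to 2, which is L ⇒ W
n=6: can move to 2, which is L ⇒ W
n=7: can move to 2, which is L ⇒ W
n=8: can move to 0, which is L ⇒ W
n=9: can move to 1, which is L ⇒ W
From 9, the L positions reachable in one move are: 1.

Remove 8, leaving 1.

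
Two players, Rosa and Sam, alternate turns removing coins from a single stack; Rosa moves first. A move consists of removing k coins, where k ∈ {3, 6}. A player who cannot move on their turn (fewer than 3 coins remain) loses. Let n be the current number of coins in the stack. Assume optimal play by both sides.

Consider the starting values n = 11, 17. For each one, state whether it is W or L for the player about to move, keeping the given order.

11: L, 17: W

Classify positions by backward induction: terminal positions (no move available) are L. From any other position, the mover wins iff some move reaches an L.
n=0: no move → L
n=1: no move → L
n=2: no move → L
n=3: W (go to 0, an L position)
n=4: W (go to 1, an L position)
n=5: W (go to 2, an L position)
n=6: W (go to 0, an L position)
n=7: W (go to 1, an L position)
n=8: W (go to 2, an L position)
n=9: L (options 6(W), 3(W) are all W)
n=10: L (options 7(W), 4(W) are all W)
n=11: L (options 8(W), 5(W) are all W)
n=12: W (go to 9, an L position)
n=13: W (go to 10, an L position)
n=14: W (go to 11, an L position)
n=15: W (go to 9, an L position)
n=16: W (go to 10, an L position)
n=17: W (go to 11, an L position)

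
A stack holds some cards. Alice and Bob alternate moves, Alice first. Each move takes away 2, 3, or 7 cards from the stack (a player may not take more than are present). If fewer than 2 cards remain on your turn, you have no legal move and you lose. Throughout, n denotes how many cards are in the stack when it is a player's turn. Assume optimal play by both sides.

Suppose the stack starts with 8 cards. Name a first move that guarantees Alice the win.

Remove 2, leaving 6.

Classify positions by backward induction: terminal positions (no move available) are L. From any other position, the mover wins iff some move reaches an L.
n=0: no move → L
n=1: no move → L
n=2: →0(L), so W
n=3: →1(L), so W
n=4: →1(L), so W
n=5: →3(W), 2(W) — all W, so L
n=6: →4(W), 3(W) — all W, so L
n=7: →5(L), so W
n=8: →6(L), so W
From 8, the L positions reachable in one move are: 6, 5, 1. Any move reaching one of these is winning.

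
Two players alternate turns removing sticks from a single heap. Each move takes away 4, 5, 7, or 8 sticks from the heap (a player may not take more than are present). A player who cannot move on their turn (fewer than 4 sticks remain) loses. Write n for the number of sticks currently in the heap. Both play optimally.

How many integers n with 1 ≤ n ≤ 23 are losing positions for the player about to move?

7

Use the standard recursion: the mover loses at a terminal position; elsewhere, the mover wins exactly when some move hands the opponent an L position.
n=0: no move → L
n=1: no move → L
n=2: no move → L
n=3: no move → L
n=4: can move to 0, which is L ⇒ W
n=5: can move to 1, which is L ⇒ W
n=6: can move to 2, which is L ⇒ W
n=7: can move to 3, which is L ⇒ W
n=8: can move to 3, which is L ⇒ W
n=9: can move to 2, which is L ⇒ W
n=10: can move to 3, which is L ⇒ W
n=11: can move to 3, which is L ⇒ W
n=12: moves to 8(W), 7(W), 5(W), 4(W); every one is W ⇒ L
n=13: moves to 9(W), 8(W), 6(W), 5(W); every one is W ⇒ L
n=14: moves to 10(W), 9(W), 7(W), 6(W); every one is W ⇒ L
n=15: moves to 11(W), 10(W), 8(W), 7(W); every one is W ⇒ L
n=16: can move to 12, which is L ⇒ W
n=17: can move to 13, which is L ⇒ W
n=18: can move to 14, which is L ⇒ W
n=19: can move to 15, which is L ⇒ W
n=20: can move to 15, which is L ⇒ W
n=21: can move to 14, which is L ⇒ W
n=22: can move to 15, which is L ⇒ W
n=23: can move to 15, which is L ⇒ W
L entries with 1 ≤ n ≤ 23 (n=0 is outside the asked range and is not counted): n = 1, 2, 3, 12, 13, 14, 15; that makes 7.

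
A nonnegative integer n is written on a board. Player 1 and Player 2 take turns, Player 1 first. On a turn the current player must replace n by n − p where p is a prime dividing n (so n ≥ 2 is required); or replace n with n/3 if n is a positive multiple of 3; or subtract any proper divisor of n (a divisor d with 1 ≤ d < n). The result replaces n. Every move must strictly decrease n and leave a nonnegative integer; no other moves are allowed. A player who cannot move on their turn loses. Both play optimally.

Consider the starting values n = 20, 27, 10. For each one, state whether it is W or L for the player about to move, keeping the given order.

20: L, 27: W, 10: W

Classify positions by backward induction: terminal positions (no move available) are L. From any other position, the mover wins iff some move reaches an L.
n=0: no move → L
n=1: no move → L
n=2: reaches L-position 0 → W
n=3: reaches L-position 0 → W
n=4: only reaches 2(W), 3(W), all W → L
n=5: reaches L-position 0 → W
n=6: reaches L-position 4 → W
n=7: reaches L-position 0 → W
n=8: reaches L-position 4 → W
n=9: only reaches 3(W), 6(W), 8(W), all W → L
n=10: reaches L-position 9 → W
n=11: reaches L-position 0 → W
n=12: reaches L-position 4 → W
n=13: reaches L-position 0 → W
n=14: only reaches 7(W), 12(W), 13(W), all W → L
n=15: reaches L-position 14 → W
n=16: reaches L-position 14 → W
n=17: reaches L-position 0 → W
n=18: reaches L-position 9 → W
n=19: reaches L-position 0 → W
n=20: only reaches 10(W), 15(W), 16(W), 18(W), 19(W), all W → L
n=21: reaches L-position 14 → W
n=22: reaches L-position 20 → W
n=23: reaches L-position 0 → W
n=24: reaches L-position 20 → W
n=25: reaches L-position 20 → W
n=26: only reaches 13(W), 24(W), 25(W), all W → L
n=27: reaches L-position 9 → W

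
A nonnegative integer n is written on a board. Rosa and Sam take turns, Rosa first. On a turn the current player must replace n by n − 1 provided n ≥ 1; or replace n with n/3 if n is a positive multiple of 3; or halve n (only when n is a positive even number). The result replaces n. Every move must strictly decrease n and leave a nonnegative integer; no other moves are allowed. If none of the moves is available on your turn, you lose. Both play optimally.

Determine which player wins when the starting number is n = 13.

Label each position W (a win for the player to move) or L (a loss). A position with no legal move is L; any other position is W exactly when some move reaches an L, and L when every move reaches a W.
n=0: no move → L
n=1: W (go to 0, an L position)
n=2: L (sole option 1(W) is W)
n=3: W (go to 2, an L position)
n=4: W (go to 2, an L position)
n=5: L (sole option 4(W) is W)
n=6: W (go to 2, an L position)
n=7: L (sole option 6(W) is W)
n=8: W (go to 7, an L position)
n=9: L (options 3(W), 8(W) are all W)
n=10: W (go to 5, an L position)
n=11: L (sole option 10(W) is W)
n=12: W (go to 11, an L position)
n=13: L (sole option 12(W) is W)
Every move from 13 reaches a W position, so the mover loses.

Sam wins.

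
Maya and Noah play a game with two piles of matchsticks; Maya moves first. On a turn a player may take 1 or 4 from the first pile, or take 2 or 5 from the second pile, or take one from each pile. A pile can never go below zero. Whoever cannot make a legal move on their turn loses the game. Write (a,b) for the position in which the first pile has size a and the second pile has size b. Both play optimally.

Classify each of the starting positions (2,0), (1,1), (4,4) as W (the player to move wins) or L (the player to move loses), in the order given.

Work bottom-up. With no move the player to move loses. Otherwise the position is W if at least one move leads to an L position for the opponent, and L if every move leads to a W.
No move ever increases a pile, so every position that can arise here has a ≤ 4 and b ≤ 4; it is enough to label the cells with 0 ≤ a ≤ 4 and 0 ≤ b ≤ 4.
Every move lowers a or b (never raises either), so fill the grid row by row in increasing a, and left to right within a row: each cell's successors are then already labelled.
      b=0  b=1  b=2  b=3  b=4
a=0:    L    L    W    W    L
a=1:    W    W    W    L    W
a=2:    L    L    W    W    W
a=3:    W    W    W    L    L
a=4:    W    W    L    W    W
Cells with no legal move (terminal, hence L): (0,0), (0,1).
The remaining L cells, each justified by listing all of its moves:
(0,4): the only move is to (0,2)(W), a W ⇒ L
(1,3): moves to (0,3)(W), (1,1)(W), (0,2)(W); every one is W ⇒ L
(2,0): the only move is to (1,0)(W), a W ⇒ L
(2,1): moves to (1,1)(W), (1,0)(W); every one is W ⇒ L
(3,3): moves to (2,3)(W), (3,1)(W), (2,2)(W); every one is W ⇒ L
(3,4): moves to (2,4)(W), (3,2)(W), (2,3)(W); every one is W ⇒ L
(4,2): moves to (3,2)(W), (0,2)(W), (4,0)(W), (3,1)(W); every one is W ⇒ L
Every other cell has at least one move into one of the L cells above, so it is W.
(2,0): one of the L cells justified above, so L
(1,1): the move to (0,1) reaches an L cell, so W
(4,4): the move to (3,4) reaches an L cell, so W

(2,0): L, (1,1): W, (4,4): W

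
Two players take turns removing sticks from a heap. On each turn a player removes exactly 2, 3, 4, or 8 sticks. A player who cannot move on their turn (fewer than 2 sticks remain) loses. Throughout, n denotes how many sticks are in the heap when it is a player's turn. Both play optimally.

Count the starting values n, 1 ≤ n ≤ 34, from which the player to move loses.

11

Compute win/loss labels from the base case upward. A position with no move is L. Any other position is W if it can reach an L in one move, else L.
n=0: no move → L
n=1: no move → L
n=2: can move to 0, which is L ⇒ W
n=3: can move to 1, which is L ⇒ W
n=4: can move to 1, which is L ⇒ W
n=5: can move to 1, which is L ⇒ W
n=6: moves to 4(W), 3(W), 2(W); every one is W ⇒ L
n=7: moves to 5(W), 4(W), 3(W); every one is W ⇒ L
n=8: can move to 6, which is L ⇒ W
n=9: can move to 7, which is L ⇒ W
n=10: can move to 7, which is L ⇒ W
n=11: can move to 7, which is L ⇒ W
n=12: moves to 10(W), 9(W), 8(W), 4(W); every one is W ⇒ L
n=13: moves to 11(W), 10(W), 9(W), 5(W); every one is W ⇒ L
n=14: can move to 12, which is L ⇒ W
n=15: can move to 13, which is L ⇒ W
n=16: can move to 13, which is L ⇒ W
n=17: can move to 13, which is L ⇒ W
n=18: moves to 16(W), 15(W), 14(W), 10(W); every one is W ⇒ L
n=19: moves to 17(W), 16(W), 15(W), 11(W); every one is W ⇒ L
n=20: can move to 18, which is L ⇒ W
n=21: can move to 19, which is L ⇒ W
n=22: can move to 19, which is L ⇒ W
n=23: can move to 19, which is L ⇒ W
n=24: moves to 22(W), 21(W), 20(W), 16(W); every one is W ⇒ L
n=25: moves to 23(W), 22(W), 21(W), 17(W); every one is W ⇒ L
n=26: can move to 24, which is L ⇒ W
n=27: can move to 25, which is L ⇒ W
n=28: can move to 25, which is L ⇒ W
n=29: can move to 25, which is L ⇒ W
n=30: moves to 28(W), 27(W), 26(W), 22(W); every one is W ⇒ L
n=31: moves to 29(W), 28(W), 27(W), 23(W); every one is W ⇒ L
n=32: can move to 30, which is L ⇒ W
n=33: can move to 31, which is L ⇒ W
n=34: can move to 31, which is L ⇒ W
L entries with 1 ≤ n ≤ 34 (n=0 is outside the asked range and is not counted): n = 1, 6, 7, 12, 13, 18, 19, 24, 25, 30, 31; that makes 11.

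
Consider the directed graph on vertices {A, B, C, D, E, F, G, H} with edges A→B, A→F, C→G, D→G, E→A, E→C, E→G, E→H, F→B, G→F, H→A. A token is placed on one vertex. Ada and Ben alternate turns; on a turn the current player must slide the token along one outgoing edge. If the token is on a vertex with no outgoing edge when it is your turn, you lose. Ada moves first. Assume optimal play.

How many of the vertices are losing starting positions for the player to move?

3

Work bottom-up. With no move the player to move loses. Otherwise the position is W if at least one move leads to an L position for the opponent, and L if every move leads to a W.
Every edge goes from a vertex to one that appears earlier in the order B, F, A, G, C, H, D, E, so processing vertices in that order labels each vertex after all of its successors.
B: no outgoing edge → L
F: →B(L), so W
A: →B(L), so W
G: →F(W) only, which is W, so L
C: →G(L), so W
H: →A(W) only, which is W, so L
D: →G(L), so W
E: →H(L), so W
The L vertices are B, G, H; that is 3 in all.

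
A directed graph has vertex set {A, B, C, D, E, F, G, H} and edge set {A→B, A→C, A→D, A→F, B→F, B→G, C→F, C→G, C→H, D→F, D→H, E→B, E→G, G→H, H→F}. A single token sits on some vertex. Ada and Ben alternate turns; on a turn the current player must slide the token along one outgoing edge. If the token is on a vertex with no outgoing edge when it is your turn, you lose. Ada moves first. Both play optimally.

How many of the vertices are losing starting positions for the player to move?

Classify positions by backward induction: terminal positions (no move available) are L. From any other position, the mover wins iff some move reaches an L.
Every edge goes from a vertex to one that appears earlier in the order F, H, G, C, B, D, E, A, so processing vertices in that order labels each vertex after all of its successors.
F: no outgoing edge → L
H: →F(L), so W
G: →H(W) only, which is W, so L
C: →G(L), so W
B: →G(L), so W
D: →F(L), so W
E: →G(L), so W
A: →F(L), so W
The L vertices are F, G; that is 2 in all.

2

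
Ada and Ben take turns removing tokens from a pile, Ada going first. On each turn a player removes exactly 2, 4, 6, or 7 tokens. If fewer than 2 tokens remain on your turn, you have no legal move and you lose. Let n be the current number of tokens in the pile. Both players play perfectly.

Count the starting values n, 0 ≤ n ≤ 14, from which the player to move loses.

4

Build the W/L table. Terminal = L. A non-terminal position is W if it has a move to some L; otherwise it is L.
n=0: no move → L
n=1: no move → L
n=2: →0(L), so W
n=3: →1(L), so W
n=4: →0(L), so W
n=5: →1(L), so W
n=6: →0(L), so W
n=7: →1(L), so W
n=8: →1(L), so W
n=9: →7(W), 5(W), 3(W), 2(W) — all W, so L
n=10: →8(W), 6(W), 4(W), 3(W) — all W, so L
n=11: →9(L), so W
n=12: →10(L), so W
n=13: →9(L), so W
n=14: →10(L), so W
L entries with 0 ≤ n ≤ 14: n = 0, 1, 9, 10; that makes 4.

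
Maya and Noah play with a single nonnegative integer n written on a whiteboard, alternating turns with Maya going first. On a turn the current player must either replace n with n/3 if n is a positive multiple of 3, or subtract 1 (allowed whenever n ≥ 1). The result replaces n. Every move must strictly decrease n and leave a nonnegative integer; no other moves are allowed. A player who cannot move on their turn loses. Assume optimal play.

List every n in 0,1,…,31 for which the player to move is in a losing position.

Positions with no move are L. A position that does have a move is losing for the player to move precisely when every available move leads to a winning position for the opponent. Fill in the labels:
n=0: no move → L
n=1: W (go to 0, an L position)
n=2: L (sole option 1(W) is W)
n=3: W (go to 2, an L position)
n=4: L (sole option 3(W) is W)
n=5: W (go to 4, an L position)
n=6: W (go to 2, an L position)
n=7: L (sole option 6(W) is W)
n=8: W (go to 7, an L position)
n=9: L (options 3(W), 8(W) are all W)
n=10: W (go to 9, an L position)
n=11: L (sole option 10(W) is W)
n=12: W (go to 4, an L position)
n=13: L (sole option 12(W) is W)
n=14: W (go to 13, an L position)
n=15: L (options 5(W), 14(W) are all W)
n=16: W (go to 15, an L position)
n=17: L (sole option 16(W) is W)
n=18: W (go to 17, an L position)
n=19: L (sole option 18(W) is W)
n=20: W (go to 19, an L position)
n=21: W (go to 7, an L position)
n=22: L (sole option 21(W) is W)
n=23: W (go to 22, an L position)
n=24: L (options 8(W), 23(W) are all W)
n=25: W (go to 24, an L position)
n=26: L (sole option 25(W) is W)
n=27: W (go to 9, an L position)
n=28: L (sole option 27(W) is W)
n=29: W (go to 28, an L position)
n=30: L (options 10(W), 29(W) are all W)
n=31: W (go to 30, an L position)
The losing starting values of n are exactly the entries labelled L in this table (15 of them).

0, 2, 4, 7, 9, 11, 13, 15, 17, 19, 22, 24, 26, 28, 30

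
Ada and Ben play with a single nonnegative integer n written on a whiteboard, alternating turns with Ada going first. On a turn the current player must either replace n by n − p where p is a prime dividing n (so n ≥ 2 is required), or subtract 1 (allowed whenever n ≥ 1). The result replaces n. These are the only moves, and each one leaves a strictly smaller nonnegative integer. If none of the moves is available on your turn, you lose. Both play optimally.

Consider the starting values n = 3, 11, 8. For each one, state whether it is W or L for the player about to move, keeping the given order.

3: W, 11: W, 8: L

Use the standard recursion: the mover loses at a terminal position; elsewhere, the mover wins exactly when some move hands the opponent an L position.
n=0: no move → L
n=1: →0(L), so W
n=2: →0(L), so W
n=3: →0(L), so W
n=4: →2(W), 3(W) — all W, so L
n=5: →0(L), so W
n=6: →4(L), so W
n=7: →0(L), so W
n=8: →6(W), 7(W) — all W, so L
n=9: →8(L), so W
n=10: →8(L), so W
n=11: →0(L), so W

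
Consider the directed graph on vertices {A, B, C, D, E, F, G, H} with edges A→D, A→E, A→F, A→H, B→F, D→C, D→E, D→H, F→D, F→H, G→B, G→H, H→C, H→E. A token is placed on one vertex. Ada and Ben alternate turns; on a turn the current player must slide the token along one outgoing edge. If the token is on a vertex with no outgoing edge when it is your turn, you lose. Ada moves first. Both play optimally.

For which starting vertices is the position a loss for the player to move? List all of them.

Label each position W (a win for the player to move) or L (a loss). A position with no legal move is L; any other position is W exactly when some move reaches an L, and L when every move reaches a W.
Every edge goes from a vertex to one that appears earlier in the order E, C, H, D, F, A, B, G, so processing vertices in that order labels each vertex after all of its successors.
E: no outgoing edge → L
C: no outgoing edge → L
H: reaches L-position C → W
D: reaches L-position C → W
F: only reaches D(W), H(W), all W → L
A: reaches L-position F → W
B: reaches L-position F → W
G: only reaches B(W), H(W), all W → L
Reading off the rows marked L gives the requested list; there are 4 such vertices.

C, E, F, G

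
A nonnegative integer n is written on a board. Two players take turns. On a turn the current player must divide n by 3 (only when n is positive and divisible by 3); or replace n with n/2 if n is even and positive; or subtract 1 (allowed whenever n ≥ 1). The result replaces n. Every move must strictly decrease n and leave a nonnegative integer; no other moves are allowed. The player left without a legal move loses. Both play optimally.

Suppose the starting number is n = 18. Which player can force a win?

Compute win/loss labels from the base case upward. A position with no move is L. Any other position is W if it can reach an L in one move, else L.
n=0: no move → L
n=1: reaches L-position 0 → W
n=2: only reaches 1(W), which is W → L
n=3: reaches L-position 2 → W
n=4: reaches L-position 2 → W
n=5: only reaches 4(W), which is W → L
n=6: reaches L-position 2 → W
n=7: only reaches 6(W), which is W → L
n=8: reaches L-position 7 → W
n=9: only reaches 3(W), 8(W), all W → L
n=10: reaches L-position 5 → W
n=11: only reaches 10(W), which is W → L
n=12: reaches L-position 11 → W
n=13: only reaches 12(W), which is W → L
n=14: reaches L-position 7 → W
n=15: reaches L-position 5 → W
n=16: only reaches 8(W), 15(W), all W → L
n=17: reaches L-position 16 → W
n=18: reaches L-position 9 → W
From 18 the player to move can move to 9, reaching an L position.

The first player wins.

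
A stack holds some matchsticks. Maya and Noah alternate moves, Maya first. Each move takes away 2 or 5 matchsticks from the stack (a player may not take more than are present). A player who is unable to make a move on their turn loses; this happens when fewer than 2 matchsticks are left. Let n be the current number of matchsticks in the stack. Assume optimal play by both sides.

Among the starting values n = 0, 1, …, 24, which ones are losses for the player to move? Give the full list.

Classify positions by backward induction: terminal positions (no move available) are L. From any other position, the mover wins iff some move reaches an L.
n=0: no move → L
n=1: no move → L
n=2: →0(L), so W
n=3: →1(L), so W
n=4: →2(W) only, which is W, so L
n=5: →0(L), so W
n=6: →4(L), so W
n=7: →5(W), 2(W) — all W, so L
n=8: →6(W), 3(W) — all W, so L
n=9: →7(L), so W
n=10: →8(L), so W
n=11: →9(W), 6(W) — all W, so L
n=12: →7(L), so W
n=13: →11(L), so W
n=14: →12(W), 9(W) — all W, so L
n=15: →13(W), 10(W) — all W, so L
n=16: →14(L), so W
n=17: →15(L), so W
n=18: →16(W), 13(W) — all W, so L
n=19: →14(L), so W
n=20: →18(L), so W
n=21: →19(W), 16(W) — all W, so L
n=22: →20(W), 17(W) — all W, so L
n=23: →21(L), so W
n=24: →22(L), so W
Reading off the rows marked L gives the requested list; there are 11 such values of n.

0, 1, 4, 7, 8, 11, 14, 15, 18, 21, 22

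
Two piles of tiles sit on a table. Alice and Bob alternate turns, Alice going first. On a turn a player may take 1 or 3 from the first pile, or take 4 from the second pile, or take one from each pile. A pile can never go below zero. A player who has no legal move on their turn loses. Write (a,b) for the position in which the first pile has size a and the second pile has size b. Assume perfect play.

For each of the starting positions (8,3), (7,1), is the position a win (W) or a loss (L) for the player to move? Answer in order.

Use the standard recursion: the mover loses at a terminal position; elsewhere, the mover wins exactly when some move hands the opponent an L position.
No move ever increases a pile, so every position that can arise here has a ≤ 8 and b ≤ 3; it is enough to label the cells with 0 ≤ a ≤ 8 and 0 ≤ b ≤ 3.
Every move lowers a or b (never raises either), so fill the grid row by row in increasing a, and left to right within a row: each cell's successors are then already labelled.
      b=0  b=1  b=2  b=3
a=0:    L    L    L    L
a=1:    W    W    W    W
a=2:    L    L    L    L
a=3:    W    W    W    W
a=4:    L    L    L    L
a=5:    W    W    W    W
a=6:    L    L    L    L
a=7:    W    W    W    W
a=8:    L    L    L    L
Cells with no legal move (terminal, hence L): (0,0), (0,1), (0,2), (0,3).
The remaining L cells, each justified by listing all of its moves:
(2,0): L (sole option (1,0)(W) is W)
(2,1): L (options (1,1)(W), (1,0)(W) are all W)
(2,2): L (options (1,2)(W), (1,1)(W) are all W)
(2,3): L (options (1,3)(W), (1,2)(W) are all W)
(4,0): L (options (3,0)(W), (1,0)(W) are all W)
(4,1): L (options (3,1)(W), (1,1)(W), (3,0)(W) are all W)
(4,2): L (options (3,2)(W), (1,2)(W), (3,1)(W) are all W)
(4,3): L (options (3,3)(W), (1,3)(W), (3,2)(W) are all W)
(6,0): L (options (5,0)(W), (3,0)(W) are all W)
(6,1): L (options (5,1)(W), (3,1)(W), (5,0)(W) are all W)
(6,2): L (options (5,2)(W), (3,2)(W), (5,1)(W) are all W)
(6,3): L (options (5,3)(W), (3,3)(W), (5,2)(W) are all W)
(8,0): L (options (7,0)(W), (5,0)(W) are all W)
(8,1): L (options (7,1)(W), (5,1)(W), (7,0)(W) are all W)
(8,2): L (options (7,2)(W), (5,2)(W), (7,1)(W) are all W)
(8,3): L (options (7,3)(W), (5,3)(W), (7,2)(W) are all W)
Every other cell has at least one move into one of the L cells above, so it is W.
(8,3): one of the L cells justified above, so L
(7,1): the move to (6,1) reaches an L cell, so W

(8,3): L, (7,1): W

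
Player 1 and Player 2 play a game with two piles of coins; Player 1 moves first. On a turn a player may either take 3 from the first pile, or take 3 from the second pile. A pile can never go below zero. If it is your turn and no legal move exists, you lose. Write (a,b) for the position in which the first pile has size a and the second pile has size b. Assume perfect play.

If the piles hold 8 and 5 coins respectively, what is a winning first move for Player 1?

Move to (5,5).

Use the standard recursion: the mover loses at a terminal position; elsewhere, the mover wins exactly when some move hands the opponent an L position.
No move ever increases a pile, so every position that can arise here has a ≤ 8 and b ≤ 5; it is enough to label the cells with 0 ≤ a ≤ 8 and 0 ≤ b ≤ 5.
Every move lowers a or b (never raises either), so fill the grid row by row in increasing a, and left to right within a row: each cell's successors are then already labelled.
      b=0  b=1  b=2  b=3  b=4  b=5
a=0:    L    L    L    W    W    W
a=1:    L    L    L    W    W    W
a=2:    L    L    L    W    W    W
a=3:    W    W    W    L    L    L
a=4:    W    W    W    L    L    L
a=5:    W    W    W    L    L    L
a=6:    L    L    L    W    W    W
a=7:    L    L    L    W    W    W
a=8:    L    L    L    W    W    W
Cells with no legal move (terminal, hence L): (0,0), (0,1), (0,2), (1,0), (1,1), (1,2), (2,0), (2,1), (2,2).
The remaining L cells, each justified by listing all of its moves:
(3,3): →(0,3)(W), (3,0)(W) — all W, so L
(3,4): →(0,4)(W), (3,1)(W) — all W, so L
(3,5): →(0,5)(W), (3,2)(W) — all W, so L
(4,3): →(1,3)(W), (4,0)(W) — all W, so L
(4,4): →(1,4)(W), (4,1)(W) — all W, so L
(4,5): →(1,5)(W), (4,2)(W) — all W, so L
(5,3): →(2,3)(W), (5,0)(W) — all W, so L
(5,4): →(2,4)(W), (5,1)(W) — all W, so L
(5,5): →(2,5)(W), (5,2)(W) — all W, so L
(6,0): →(3,0)(W) only, which is W, so L
(6,1): →(3,1)(W) only, which is W, so L
(6,2): →(3,2)(W) only, which is W, so L
(7,0): →(4,0)(W) only, which is W, so L
(7,1): →(4,1)(W) only, which is W, so L
(7,2): →(4,2)(W) only, which is W, so L
(8,0): →(5,0)(W) only, which is W, so L
(8,1): →(5,1)(W) only, which is W, so L
(8,2): →(5,2)(W) only, which is W, so L
Every other cell has at least one move into one of the L cells above, so it is W.
From (8,5), the L positions reachable in one move are: (5,5), (8,2). Any move reaching one of these is winning.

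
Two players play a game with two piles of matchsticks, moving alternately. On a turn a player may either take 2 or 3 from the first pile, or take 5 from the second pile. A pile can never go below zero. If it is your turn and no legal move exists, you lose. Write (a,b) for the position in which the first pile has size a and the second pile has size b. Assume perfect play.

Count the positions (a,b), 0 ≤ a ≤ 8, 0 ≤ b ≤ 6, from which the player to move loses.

28

Work bottom-up. With no move the player to move loses. Otherwise the position is W if at least one move leads to an L position for the opponent, and L if every move leads to a W.
Every move lowers a or b (never raises either), so fill the grid row by row in increasing a, and left to right within a row: each cell's successors are then already labelled.
      b=0  b=1  b=2  b=3  b=4  b=5  b=6
a=0:    L    L    L    L    L    W    W
a=1:    L    L    L    L    L    W    W
a=2:    W    W    W    W    W    L    L
a=3:    W    W    W    W    W    L    L
a=4:    W    W    W    W    W    W    W
a=5:    L    L    L    L    L    W    W
a=6:    L    L    L    L    L    W    W
a=7:    W    W    W    W    W    L    L
a=8:    W    W    W    W    W    L    L
Cells with no legal move (terminal, hence L): (0,0), (0,1), (0,2), (0,3), (0,4), (1,0), (1,1), (1,2), (1,3), (1,4).
The remaining L cells, each justified by listing all of its moves:
(2,5): moves to (0,5)(W), (2,0)(W); every one is W ⇒ L
(2,6): moves to (0,6)(W), (2,1)(W); every one is W ⇒ L
(3,5): moves to (1,5)(W), (0,5)(W), (3,0)(W); every one is W ⇒ L
(3,6): moves to (1,6)(W), (0,6)(W), (3,1)(W); every one is W ⇒ L
(5,0): moves to (3,0)(W), (2,0)(W); every one is W ⇒ L
(5,1): moves to (3,1)(W), (2,1)(W); every one is W ⇒ L
(5,2): moves to (3,2)(W), (2,2)(W); every one is W ⇒ L
(5,3): moves to (3,3)(W), (2,3)(W); every one is W ⇒ L
(5,4): moves to (3,4)(W), (2,4)(W); every one is W ⇒ L
(6,0): moves to (4,0)(W), (3,0)(W); every one is W ⇒ L
(6,1): moves to (4,1)(W), (3,1)(W); every one is W ⇒ L
(6,2): moves to (4,2)(W), (3,2)(W); every one is W ⇒ L
(6,3): moves to (4,3)(W), (3,3)(W); every one is W ⇒ L
(6,4): moves to (4,4)(W), (3,4)(W); every one is W ⇒ L
(7,5): moves to (5,5)(W), (4,5)(W), (7,0)(W); every one is W ⇒ L
(7,6): moves to (5,6)(W), (4,6)(W), (7,1)(W); every one is W ⇒ L
(8,5): moves to (6,5)(W), (5,5)(W), (8,0)(W); every one is W ⇒ L
(8,6): moves to (6,6)(W), (5,6)(W), (8,1)(W); every one is W ⇒ L
Every other cell has at least one move into one of the L cells above, so it is W.
L cells per row: a=0: 5, a=1: 5, a=2: 2, a=3: 2, a=4: 0, a=5: 5, a=6: 5, a=7: 2, a=8: 2; total 28.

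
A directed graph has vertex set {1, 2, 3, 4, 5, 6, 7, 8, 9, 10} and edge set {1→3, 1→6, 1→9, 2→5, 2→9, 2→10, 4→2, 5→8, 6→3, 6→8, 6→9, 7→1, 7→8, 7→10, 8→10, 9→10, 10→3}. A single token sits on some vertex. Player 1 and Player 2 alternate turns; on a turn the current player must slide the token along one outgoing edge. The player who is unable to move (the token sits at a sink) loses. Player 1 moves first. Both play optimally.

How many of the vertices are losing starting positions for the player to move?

4

Positions with no move are L. A position that does have a move is losing for the player to move precisely when every available move leads to a winning position for the opponent. Fill in the labels:
Every edge goes from a vertex to one that appears earlier in the order 3, 10, 9, 8, 6, 5, 1, 2, 4, 7, so processing vertices in that order labels each vertex after all of its successors.
3: no outgoing edge → L
10: reaches L-position 3 → W
9: only reaches 10(W), which is W → L
8: only reaches 10(W), which is W → L
6: reaches L-position 8 → W
5: reaches L-position 8 → W
1: reaches L-position 9 → W
2: reaches L-position 9 → W
4: only reaches 2(W), which is W → L
7: reaches L-position 8 → W
The L vertices are 3, 4, 8, 9; that is 4 in all.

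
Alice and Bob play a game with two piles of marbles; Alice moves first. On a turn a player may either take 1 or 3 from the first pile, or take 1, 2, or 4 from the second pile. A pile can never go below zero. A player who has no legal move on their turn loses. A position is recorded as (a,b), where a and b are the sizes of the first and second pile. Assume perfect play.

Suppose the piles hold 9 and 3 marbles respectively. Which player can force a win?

Alice wins.

Use the standard recursion: the mover loses at a terminal position; elsewhere, the mover wins exactly when some move hands the opponent an L position.
No move ever increases a pile, so every position that can arise here has a ≤ 9 and b ≤ 3; it is enough to label the cells with 0 ≤ a ≤ 9 and 0 ≤ b ≤ 3.
Every move lowers a or b (never raises either), so fill the grid row by row in increasing a, and left to right within a row: each cell's successors are then already labelled.
      b=0  b=1  b=2  b=3
a=0:    L    W    W    L
a=1:    W    L    W    W
a=2:    L    W    W    L
a=3:    W    L    W    W
a=4:    L    W    W    L
a=5:    W    L    W    W
a=6:    L    W    W    L
a=7:    W    L    W    W
a=8:    L    W    W    L
a=9:    W    L    W    W
Cells with no legal move (terminal, hence L): (0,0).
The remaining L cells, each justified by listing all of its moves:
(0,3): L (options (0,2)(W), (0,1)(W) are all W)
(1,1): L (options (0,1)(W), (1,0)(W) are all W)
(2,0): L (sole option (1,0)(W) is W)
(2,3): L (options (1,3)(W), (2,2)(W), (2,1)(W) are all W)
(3,1): L (options (2,1)(W), (0,1)(W), (3,0)(W) are all W)
(4,0): L (options (3,0)(W), (1,0)(W) are all W)
(4,3): L (options (3,3)(W), (1,3)(W), (4,2)(W), (4,1)(W) are all W)
(5,1): L (options (4,1)(W), (2,1)(W), (5,0)(W) are all W)
(6,0): L (options (5,0)(W), (3,0)(W) are all W)
(6,3): L (options (5,3)(W), (3,3)(W), (6,2)(W), (6,1)(W) are all W)
(7,1): L (options (6,1)(W), (4,1)(W), (7,0)(W) are all W)
(8,0): L (options (7,0)(W), (5,0)(W) are all W)
(8,3): L (options (7,3)(W), (5,3)(W), (8,2)(W), (8,1)(W) are all W)
(9,1): L (options (8,1)(W), (6,1)(W), (9,0)(W) are all W)
Every other cell has at least one move into one of the L cells above, so it is W.
The starting position (9,3) is W: Alice should move to (8,3), handing over an L position.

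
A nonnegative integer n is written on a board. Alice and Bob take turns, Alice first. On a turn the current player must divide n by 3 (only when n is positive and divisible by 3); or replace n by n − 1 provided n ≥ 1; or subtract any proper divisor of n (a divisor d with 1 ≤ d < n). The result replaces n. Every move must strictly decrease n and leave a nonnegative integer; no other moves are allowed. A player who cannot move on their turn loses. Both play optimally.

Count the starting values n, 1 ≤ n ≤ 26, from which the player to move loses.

10

Label each position W (a win for the player to move) or L (a loss). A position with no legal move is L; any other position is W exactly when some move reaches an L, and L when every move reaches a W.
n=0: no move → L
n=1: can move to 0, which is L ⇒ W
n=2: the only move is to 1(W), a W ⇒ L
n=3: can move to 2, which is L ⇒ W
n=4: can move to 2, which is L ⇒ W
n=5: the only move is to 4(W), a W ⇒ L
n=6: can move to 2, which is L ⇒ W
n=7: the only move is to 6(W), a W ⇒ L
n=8: can move to 7, which is L ⇒ W
n=9: moves to 3(W), 6(W), 8(W); every one is W ⇒ L
n=10: can move to 5, which is L ⇒ W
n=11: the only move is to 10(W), a W ⇒ L
n=12: can move to 9, which is L ⇒ W
n=13: the only move is to 12(W), a W ⇒ L
n=14: can move to 7, which is L ⇒ W
n=15: can move to 5, which is L ⇒ W
n=16: moves to 8(W), 12(W), 14(W), 15(W); every one is W ⇒ L
n=17: can move to 16, which is L ⇒ W
n=18: can move to 9, which is L ⇒ W
n=19: the only move is to 18(W), a W ⇒ L
n=20: can move to 16, which is L ⇒ W
n=21: can move to 7, which is L ⇒ W
n=22: can move to 11, which is L ⇒ W
n=23: the only move is to 22(W), a W ⇒ L
n=24: can move to 16, which is L ⇒ W
n=25: moves to 20(W), 24(W); every one is W ⇒ L
n=26: can move to 13, which is L ⇒ W
L entries with 1 ≤ n ≤ 26 (n=0 is outside the asked range and is not counted): n = 2, 5, 7, 9, 11, 13, 16, 19, 23, 25; that makes 10.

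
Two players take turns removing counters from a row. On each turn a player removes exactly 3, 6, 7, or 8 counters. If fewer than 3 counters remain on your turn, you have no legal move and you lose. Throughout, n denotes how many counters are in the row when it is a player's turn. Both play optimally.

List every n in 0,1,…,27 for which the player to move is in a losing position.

0, 1, 2, 11, 12, 13, 22, 23, 24

Build the W/L table. Terminal = L. A non-terminal position is W if it has a move to some L; otherwise it is L.
n=0: no move → L
n=1: no move → L
n=2: no move → L
n=3: can move to 0, which is L ⇒ W
n=4: can move to 1, which is L ⇒ W
n=5: can move to 2, which is L ⇒ W
n=6: can move to 0, which is L ⇒ W
n=7: can move to 1, which is L ⇒ W
n=8: can move to 2, which is L ⇒ W
n=9: can move to 2, which is L ⇒ W
n=10: can move to 2, which is L ⇒ W
n=11: moves to 8(W), 5(W), 4(W), 3(W); every one is W ⇒ L
n=12: moves to 9(W), 6(W), 5(W), 4(W); every one is W ⇒ L
n=13: moves to 10(W), 7(W), 6(W), 5(W); every one is W ⇒ L
n=14: can move to 11, which is L ⇒ W
n=15: can move to 12, which is L ⇒ W
n=16: can move to 13, which is L ⇒ W
n=17: can move to 11, which is L ⇒ W
n=18: can move to 12, which is L ⇒ W
n=19: can move to 13, which is L ⇒ W
n=20: can move to 13, which is L ⇒ W
n=21: can move to 13, which is L ⇒ W
n=22: moves to 19(W), 16(W), 15(W), 14(W); every one is W ⇒ L
n=23: moves to 20(W), 17(W), 16(W), 15(W); every one is W ⇒ L
n=24: moves to 21(W), 18(W), 17(W), 16(W); every one is W ⇒ L
n=25: can move to 22, which is L ⇒ W
n=26: can move to 23, which is L ⇒ W
n=27: can move to 24, which is L ⇒ W
The losing starting values of n are exactly the entries labelled L in this table (9 of them).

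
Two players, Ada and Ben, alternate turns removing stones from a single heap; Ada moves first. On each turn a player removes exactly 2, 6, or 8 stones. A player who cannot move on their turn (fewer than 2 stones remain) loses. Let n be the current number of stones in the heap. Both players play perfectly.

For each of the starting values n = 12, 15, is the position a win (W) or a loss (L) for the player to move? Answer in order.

Use the standard recursion: the mover loses at a terminal position; elsewhere, the mover wins exactly when some move hands the opponent an L position.
n=0: no move → L
n=1: no move → L
n=2: reaches L-position 0 → W
n=3: reaches L-position 1 → W
n=4: only reaches 2(W), which is W → L
n=5: only reaches 3(W), which is W → L
n=6: reaches L-position 4 → W
n=7: reaches L-position 5 → W
n=8: reaches L-position 0 → W
n=9: reaches L-position 1 → W
n=10: reaches L-position 4 → W
n=11: reaches L-position 5 → W
n=12: reaches L-position 4 → W
n=13: reaches L-position 5 → W
n=14: only reaches 12(W), 8(W), 6(W), all W → L
n=15: only reaches 13(W), 9(W), 7(W), all W → L

12: W, 15: L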